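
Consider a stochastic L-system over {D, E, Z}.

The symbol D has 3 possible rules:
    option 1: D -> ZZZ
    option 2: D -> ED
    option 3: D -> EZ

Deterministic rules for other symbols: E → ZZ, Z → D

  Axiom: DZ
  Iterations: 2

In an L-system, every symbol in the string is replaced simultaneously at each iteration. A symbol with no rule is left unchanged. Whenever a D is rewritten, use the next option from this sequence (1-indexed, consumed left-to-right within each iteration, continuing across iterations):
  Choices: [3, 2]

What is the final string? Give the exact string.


Answer: ZZDED

Derivation:
Step 0: DZ
Step 1: EZD  (used choices [3])
Step 2: ZZDED  (used choices [2])


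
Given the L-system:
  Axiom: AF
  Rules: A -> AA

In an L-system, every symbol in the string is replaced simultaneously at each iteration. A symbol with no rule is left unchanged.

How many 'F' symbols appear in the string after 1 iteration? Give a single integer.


Answer: 1

Derivation:
Step 0: AF  (1 'F')
Step 1: AAF  (1 'F')


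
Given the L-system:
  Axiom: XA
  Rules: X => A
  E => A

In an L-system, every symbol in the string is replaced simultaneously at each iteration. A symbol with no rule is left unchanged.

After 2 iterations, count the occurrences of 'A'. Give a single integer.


Answer: 2

Derivation:
Step 0: XA  (1 'A')
Step 1: AA  (2 'A')
Step 2: AA  (2 'A')


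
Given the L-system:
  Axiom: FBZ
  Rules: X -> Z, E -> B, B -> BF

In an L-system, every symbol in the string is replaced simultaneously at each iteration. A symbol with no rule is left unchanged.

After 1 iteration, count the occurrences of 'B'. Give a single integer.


Step 0: FBZ  (1 'B')
Step 1: FBFZ  (1 'B')

Answer: 1


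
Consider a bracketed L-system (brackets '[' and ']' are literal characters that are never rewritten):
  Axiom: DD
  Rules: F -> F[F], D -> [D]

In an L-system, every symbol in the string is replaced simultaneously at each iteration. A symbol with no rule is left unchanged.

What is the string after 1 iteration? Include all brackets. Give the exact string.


Answer: [D][D]

Derivation:
Step 0: DD
Step 1: [D][D]


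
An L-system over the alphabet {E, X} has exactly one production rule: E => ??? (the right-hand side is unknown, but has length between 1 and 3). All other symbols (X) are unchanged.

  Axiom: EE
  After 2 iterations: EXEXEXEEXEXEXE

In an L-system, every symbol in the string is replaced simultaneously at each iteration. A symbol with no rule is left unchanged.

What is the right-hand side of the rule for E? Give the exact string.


Answer: EXE

Derivation:
Trying E => EXE:
  Step 0: EE
  Step 1: EXEEXE
  Step 2: EXEXEXEEXEXEXE
Matches the given result.


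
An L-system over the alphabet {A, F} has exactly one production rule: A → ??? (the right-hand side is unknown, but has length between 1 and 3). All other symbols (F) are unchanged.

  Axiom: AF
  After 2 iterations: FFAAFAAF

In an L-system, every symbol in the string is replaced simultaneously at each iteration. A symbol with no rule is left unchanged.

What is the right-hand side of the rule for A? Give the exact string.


Trying A → FAA:
  Step 0: AF
  Step 1: FAAF
  Step 2: FFAAFAAF
Matches the given result.

Answer: FAA


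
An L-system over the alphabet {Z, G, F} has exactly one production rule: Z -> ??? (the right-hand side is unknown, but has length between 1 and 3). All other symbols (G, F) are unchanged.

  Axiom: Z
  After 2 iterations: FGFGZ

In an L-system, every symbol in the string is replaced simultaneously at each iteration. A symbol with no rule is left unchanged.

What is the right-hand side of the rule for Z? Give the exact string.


Trying Z -> FGZ:
  Step 0: Z
  Step 1: FGZ
  Step 2: FGFGZ
Matches the given result.

Answer: FGZ


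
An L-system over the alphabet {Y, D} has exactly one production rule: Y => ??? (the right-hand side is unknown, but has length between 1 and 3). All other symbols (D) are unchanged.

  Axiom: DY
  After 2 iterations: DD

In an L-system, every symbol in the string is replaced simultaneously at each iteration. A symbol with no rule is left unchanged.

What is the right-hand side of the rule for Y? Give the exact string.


Answer: D

Derivation:
Trying Y => D:
  Step 0: DY
  Step 1: DD
  Step 2: DD
Matches the given result.


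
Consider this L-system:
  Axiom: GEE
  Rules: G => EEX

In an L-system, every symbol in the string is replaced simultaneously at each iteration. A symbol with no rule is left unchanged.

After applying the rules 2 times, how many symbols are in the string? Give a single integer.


Step 0: length = 3
Step 1: length = 5
Step 2: length = 5

Answer: 5


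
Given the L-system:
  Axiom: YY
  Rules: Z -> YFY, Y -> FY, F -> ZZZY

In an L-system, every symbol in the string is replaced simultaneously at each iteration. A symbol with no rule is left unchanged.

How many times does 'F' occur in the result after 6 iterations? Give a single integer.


Step 0: YY  (0 'F')
Step 1: FYFY  (2 'F')
Step 2: ZZZYFYZZZYFY  (2 'F')
Step 3: YFYYFYYFYFYZZZYFYYFYYFYYFYFYZZZYFY  (10 'F')
Step 4: FYZZZYFYFYZZZYFYFYZZZYFYZZZYFYYFYYFYYFYFYZZZYFYFYZZZYFYFYZZZYFYFYZZZYFYZZZYFYYFYYFYYFYFYZZZYFY  (24 'F')
Step 5: ZZZYFYYFYYFYYFYFYZZZYFYZZZYFYYFYYFYYFYFYZZZYFYZZZYFYYFYYFYYFYFYZZZYFYYFYYFYYFYFYZZZYFYFYZZZYFYFYZZZYFYFYZZZYFYZZZYFYYFYYFYYFYFYZZZYFYZZZYFYYFYYFYYFYFYZZZYFYZZZYFYYFYYFYYFYFYZZZYFYZZZYFYYFYYFYYFYFYZZZYFYYFYYFYYFYFYZZZYFYFYZZZYFYFYZZZYFYFYZZZYFYZZZYFYYFYYFYYFYFYZZZYFY  (70 'F')
Step 6: YFYYFYYFYFYZZZYFYFYZZZYFYFYZZZYFYFYZZZYFYZZZYFYYFYYFYYFYFYZZZYFYYFYYFYYFYFYZZZYFYFYZZZYFYFYZZZYFYFYZZZYFYZZZYFYYFYYFYYFYFYZZZYFYYFYYFYYFYFYZZZYFYFYZZZYFYFYZZZYFYFYZZZYFYZZZYFYYFYYFYYFYFYZZZYFYFYZZZYFYFYZZZYFYFYZZZYFYZZZYFYYFYYFYYFYFYZZZYFYZZZYFYYFYYFYYFYFYZZZYFYZZZYFYYFYYFYYFYFYZZZYFYZZZYFYYFYYFYYFYFYZZZYFYYFYYFYYFYFYZZZYFYFYZZZYFYFYZZZYFYFYZZZYFYZZZYFYYFYYFYYFYFYZZZYFYYFYYFYYFYFYZZZYFYFYZZZYFYFYZZZYFYFYZZZYFYZZZYFYYFYYFYYFYFYZZZYFYYFYYFYYFYFYZZZYFYFYZZZYFYFYZZZYFYFYZZZYFYZZZYFYYFYYFYYFYFYZZZYFYYFYYFYYFYFYZZZYFYFYZZZYFYFYZZZYFYFYZZZYFYZZZYFYYFYYFYYFYFYZZZYFYFYZZZYFYFYZZZYFYFYZZZYFYZZZYFYYFYYFYYFYFYZZZYFYZZZYFYYFYYFYYFYFYZZZYFYZZZYFYYFYYFYYFYFYZZZYFYZZZYFYYFYYFYYFYFYZZZYFYYFYYFYYFYFYZZZYFYFYZZZYFYFYZZZYFYFYZZZYFYZZZYFYYFYYFYYFYFYZZZYFY  (196 'F')

Answer: 196


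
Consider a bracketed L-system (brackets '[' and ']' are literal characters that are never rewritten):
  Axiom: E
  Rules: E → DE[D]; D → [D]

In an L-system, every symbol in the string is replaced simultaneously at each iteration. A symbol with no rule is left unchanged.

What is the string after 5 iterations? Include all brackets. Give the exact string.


Step 0: E
Step 1: DE[D]
Step 2: [D]DE[D][[D]]
Step 3: [[D]][D]DE[D][[D]][[[D]]]
Step 4: [[[D]]][[D]][D]DE[D][[D]][[[D]]][[[[D]]]]
Step 5: [[[[D]]]][[[D]]][[D]][D]DE[D][[D]][[[D]]][[[[D]]]][[[[[D]]]]]

Answer: [[[[D]]]][[[D]]][[D]][D]DE[D][[D]][[[D]]][[[[D]]]][[[[[D]]]]]


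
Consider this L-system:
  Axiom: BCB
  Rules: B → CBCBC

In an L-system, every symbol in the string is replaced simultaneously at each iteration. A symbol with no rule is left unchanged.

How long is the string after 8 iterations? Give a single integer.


Answer: 2043

Derivation:
Step 0: length = 3
Step 1: length = 11
Step 2: length = 27
Step 3: length = 59
Step 4: length = 123
Step 5: length = 251
Step 6: length = 507
Step 7: length = 1019
Step 8: length = 2043


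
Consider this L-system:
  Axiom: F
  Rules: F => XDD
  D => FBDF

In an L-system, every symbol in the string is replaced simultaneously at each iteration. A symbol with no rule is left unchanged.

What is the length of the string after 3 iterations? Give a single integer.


Step 0: length = 1
Step 1: length = 3
Step 2: length = 9
Step 3: length = 23

Answer: 23


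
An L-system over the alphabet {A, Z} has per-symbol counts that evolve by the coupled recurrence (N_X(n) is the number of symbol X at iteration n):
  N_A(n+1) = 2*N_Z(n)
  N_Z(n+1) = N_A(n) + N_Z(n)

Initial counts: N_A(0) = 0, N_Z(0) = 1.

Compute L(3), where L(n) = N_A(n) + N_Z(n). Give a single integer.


Answer: 11

Derivation:
Step 0: N_A=0, N_Z=1, L=1
Step 1: N_A=2, N_Z=1, L=3
Step 2: N_A=2, N_Z=3, L=5
Step 3: N_A=6, N_Z=5, L=11


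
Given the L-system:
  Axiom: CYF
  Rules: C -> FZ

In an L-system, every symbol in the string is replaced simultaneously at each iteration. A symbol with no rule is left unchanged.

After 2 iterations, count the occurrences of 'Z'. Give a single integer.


Step 0: CYF  (0 'Z')
Step 1: FZYF  (1 'Z')
Step 2: FZYF  (1 'Z')

Answer: 1


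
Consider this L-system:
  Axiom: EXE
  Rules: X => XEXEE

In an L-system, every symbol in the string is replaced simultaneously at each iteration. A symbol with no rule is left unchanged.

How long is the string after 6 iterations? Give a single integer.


Answer: 255

Derivation:
Step 0: length = 3
Step 1: length = 7
Step 2: length = 15
Step 3: length = 31
Step 4: length = 63
Step 5: length = 127
Step 6: length = 255


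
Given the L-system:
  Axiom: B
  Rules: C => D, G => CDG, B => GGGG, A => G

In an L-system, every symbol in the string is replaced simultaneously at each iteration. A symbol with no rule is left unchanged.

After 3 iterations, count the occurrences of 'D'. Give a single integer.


Answer: 12

Derivation:
Step 0: B  (0 'D')
Step 1: GGGG  (0 'D')
Step 2: CDGCDGCDGCDG  (4 'D')
Step 3: DDCDGDDCDGDDCDGDDCDG  (12 'D')


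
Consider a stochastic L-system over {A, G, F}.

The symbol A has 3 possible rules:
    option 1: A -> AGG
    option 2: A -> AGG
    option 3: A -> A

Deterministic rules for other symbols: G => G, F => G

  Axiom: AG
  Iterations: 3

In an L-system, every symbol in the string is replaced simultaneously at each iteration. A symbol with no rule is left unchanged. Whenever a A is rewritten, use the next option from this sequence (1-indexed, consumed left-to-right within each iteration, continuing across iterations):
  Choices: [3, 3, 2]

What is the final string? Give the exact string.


Step 0: AG
Step 1: AG  (used choices [3])
Step 2: AG  (used choices [3])
Step 3: AGGG  (used choices [2])

Answer: AGGG


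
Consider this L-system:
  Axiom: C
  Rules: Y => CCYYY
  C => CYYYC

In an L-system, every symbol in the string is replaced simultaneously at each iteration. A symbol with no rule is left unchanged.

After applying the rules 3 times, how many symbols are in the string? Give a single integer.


Answer: 125

Derivation:
Step 0: length = 1
Step 1: length = 5
Step 2: length = 25
Step 3: length = 125


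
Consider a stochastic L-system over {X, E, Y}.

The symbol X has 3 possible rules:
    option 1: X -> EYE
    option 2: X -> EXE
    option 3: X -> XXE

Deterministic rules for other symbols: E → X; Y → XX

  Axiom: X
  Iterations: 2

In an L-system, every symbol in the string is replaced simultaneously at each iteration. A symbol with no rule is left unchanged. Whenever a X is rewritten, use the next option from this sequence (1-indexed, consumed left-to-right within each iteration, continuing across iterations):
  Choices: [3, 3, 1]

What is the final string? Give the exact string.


Answer: XXEEYEX

Derivation:
Step 0: X
Step 1: XXE  (used choices [3])
Step 2: XXEEYEX  (used choices [3, 1])


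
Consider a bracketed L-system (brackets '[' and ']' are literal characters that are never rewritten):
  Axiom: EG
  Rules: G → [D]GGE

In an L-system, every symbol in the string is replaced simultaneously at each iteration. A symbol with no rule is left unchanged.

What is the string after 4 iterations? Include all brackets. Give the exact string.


Step 0: EG
Step 1: E[D]GGE
Step 2: E[D][D]GGE[D]GGEE
Step 3: E[D][D][D]GGE[D]GGEE[D][D]GGE[D]GGEEE
Step 4: E[D][D][D][D]GGE[D]GGEE[D][D]GGE[D]GGEEE[D][D][D]GGE[D]GGEE[D][D]GGE[D]GGEEEE

Answer: E[D][D][D][D]GGE[D]GGEE[D][D]GGE[D]GGEEE[D][D][D]GGE[D]GGEE[D][D]GGE[D]GGEEEE


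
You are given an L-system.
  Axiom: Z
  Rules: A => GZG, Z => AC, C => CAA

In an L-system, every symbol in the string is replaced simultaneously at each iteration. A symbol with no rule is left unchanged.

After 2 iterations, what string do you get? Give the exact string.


Step 0: Z
Step 1: AC
Step 2: GZGCAA

Answer: GZGCAA


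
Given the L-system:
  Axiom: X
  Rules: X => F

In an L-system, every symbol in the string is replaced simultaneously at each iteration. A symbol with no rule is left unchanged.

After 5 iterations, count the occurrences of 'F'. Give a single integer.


Step 0: X  (0 'F')
Step 1: F  (1 'F')
Step 2: F  (1 'F')
Step 3: F  (1 'F')
Step 4: F  (1 'F')
Step 5: F  (1 'F')

Answer: 1


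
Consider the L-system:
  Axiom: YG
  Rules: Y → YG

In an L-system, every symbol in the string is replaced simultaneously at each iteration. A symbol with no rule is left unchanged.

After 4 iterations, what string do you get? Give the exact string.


Answer: YGGGGG

Derivation:
Step 0: YG
Step 1: YGG
Step 2: YGGG
Step 3: YGGGG
Step 4: YGGGGG


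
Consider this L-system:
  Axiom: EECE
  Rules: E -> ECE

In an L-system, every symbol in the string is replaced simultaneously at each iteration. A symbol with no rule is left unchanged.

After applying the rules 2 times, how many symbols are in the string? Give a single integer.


Step 0: length = 4
Step 1: length = 10
Step 2: length = 22

Answer: 22


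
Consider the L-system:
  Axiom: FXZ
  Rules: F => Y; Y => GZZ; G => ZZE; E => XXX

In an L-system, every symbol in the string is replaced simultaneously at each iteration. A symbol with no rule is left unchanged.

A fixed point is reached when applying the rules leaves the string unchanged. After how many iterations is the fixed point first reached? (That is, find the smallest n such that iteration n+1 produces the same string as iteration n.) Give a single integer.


Step 0: FXZ
Step 1: YXZ
Step 2: GZZXZ
Step 3: ZZEZZXZ
Step 4: ZZXXXZZXZ
Step 5: ZZXXXZZXZ  (unchanged — fixed point at step 4)

Answer: 4


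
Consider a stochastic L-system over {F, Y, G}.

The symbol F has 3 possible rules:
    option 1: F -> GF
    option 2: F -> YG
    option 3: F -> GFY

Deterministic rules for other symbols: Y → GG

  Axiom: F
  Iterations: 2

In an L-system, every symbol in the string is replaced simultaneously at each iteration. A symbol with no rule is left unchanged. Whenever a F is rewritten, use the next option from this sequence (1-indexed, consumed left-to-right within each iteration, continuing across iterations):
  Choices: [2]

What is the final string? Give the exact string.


Answer: GGG

Derivation:
Step 0: F
Step 1: YG  (used choices [2])
Step 2: GGG  (used choices [])


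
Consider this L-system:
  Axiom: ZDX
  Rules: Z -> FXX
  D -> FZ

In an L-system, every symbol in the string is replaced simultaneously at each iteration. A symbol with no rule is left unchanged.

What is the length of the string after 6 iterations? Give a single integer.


Step 0: length = 3
Step 1: length = 6
Step 2: length = 8
Step 3: length = 8
Step 4: length = 8
Step 5: length = 8
Step 6: length = 8

Answer: 8


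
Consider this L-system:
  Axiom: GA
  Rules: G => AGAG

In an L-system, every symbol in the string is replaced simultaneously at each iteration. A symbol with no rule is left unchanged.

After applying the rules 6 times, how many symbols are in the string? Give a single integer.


Answer: 191

Derivation:
Step 0: length = 2
Step 1: length = 5
Step 2: length = 11
Step 3: length = 23
Step 4: length = 47
Step 5: length = 95
Step 6: length = 191


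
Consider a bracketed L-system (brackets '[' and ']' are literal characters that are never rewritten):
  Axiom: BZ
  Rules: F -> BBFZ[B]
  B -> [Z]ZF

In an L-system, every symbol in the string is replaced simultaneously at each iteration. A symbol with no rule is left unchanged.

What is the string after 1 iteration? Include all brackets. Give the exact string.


Answer: [Z]ZFZ

Derivation:
Step 0: BZ
Step 1: [Z]ZFZ


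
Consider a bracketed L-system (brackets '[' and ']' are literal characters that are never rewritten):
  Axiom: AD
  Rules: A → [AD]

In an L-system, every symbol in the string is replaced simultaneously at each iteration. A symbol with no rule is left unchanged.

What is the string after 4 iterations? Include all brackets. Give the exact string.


Answer: [[[[AD]D]D]D]D

Derivation:
Step 0: AD
Step 1: [AD]D
Step 2: [[AD]D]D
Step 3: [[[AD]D]D]D
Step 4: [[[[AD]D]D]D]D


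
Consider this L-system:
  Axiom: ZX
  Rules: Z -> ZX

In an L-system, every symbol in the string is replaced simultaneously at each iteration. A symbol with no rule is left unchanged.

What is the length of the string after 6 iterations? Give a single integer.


Step 0: length = 2
Step 1: length = 3
Step 2: length = 4
Step 3: length = 5
Step 4: length = 6
Step 5: length = 7
Step 6: length = 8

Answer: 8


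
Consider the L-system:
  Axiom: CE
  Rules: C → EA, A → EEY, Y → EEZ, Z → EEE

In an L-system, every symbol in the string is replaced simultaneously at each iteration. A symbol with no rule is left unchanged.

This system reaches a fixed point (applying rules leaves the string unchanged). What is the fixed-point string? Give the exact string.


Answer: EEEEEEEEE

Derivation:
Step 0: CE
Step 1: EAE
Step 2: EEEYE
Step 3: EEEEEZE
Step 4: EEEEEEEEE
Step 5: EEEEEEEEE  (unchanged — fixed point at step 4)


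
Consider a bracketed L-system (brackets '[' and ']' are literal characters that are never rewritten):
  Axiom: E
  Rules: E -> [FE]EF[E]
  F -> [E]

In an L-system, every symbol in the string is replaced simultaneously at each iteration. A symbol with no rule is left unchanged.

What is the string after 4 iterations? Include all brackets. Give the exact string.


Step 0: E
Step 1: [FE]EF[E]
Step 2: [[E][FE]EF[E]][FE]EF[E][E][[FE]EF[E]]
Step 3: [[[FE]EF[E]][[E][FE]EF[E]][FE]EF[E][E][[FE]EF[E]]][[E][FE]EF[E]][FE]EF[E][E][[FE]EF[E]][[FE]EF[E]][[[E][FE]EF[E]][FE]EF[E][E][[FE]EF[E]]]
Step 4: [[[[E][FE]EF[E]][FE]EF[E][E][[FE]EF[E]]][[[FE]EF[E]][[E][FE]EF[E]][FE]EF[E][E][[FE]EF[E]]][[E][FE]EF[E]][FE]EF[E][E][[FE]EF[E]][[FE]EF[E]][[[E][FE]EF[E]][FE]EF[E][E][[FE]EF[E]]]][[[FE]EF[E]][[E][FE]EF[E]][FE]EF[E][E][[FE]EF[E]]][[E][FE]EF[E]][FE]EF[E][E][[FE]EF[E]][[FE]EF[E]][[[E][FE]EF[E]][FE]EF[E][E][[FE]EF[E]]][[[E][FE]EF[E]][FE]EF[E][E][[FE]EF[E]]][[[[FE]EF[E]][[E][FE]EF[E]][FE]EF[E][E][[FE]EF[E]]][[E][FE]EF[E]][FE]EF[E][E][[FE]EF[E]][[FE]EF[E]][[[E][FE]EF[E]][FE]EF[E][E][[FE]EF[E]]]]

Answer: [[[[E][FE]EF[E]][FE]EF[E][E][[FE]EF[E]]][[[FE]EF[E]][[E][FE]EF[E]][FE]EF[E][E][[FE]EF[E]]][[E][FE]EF[E]][FE]EF[E][E][[FE]EF[E]][[FE]EF[E]][[[E][FE]EF[E]][FE]EF[E][E][[FE]EF[E]]]][[[FE]EF[E]][[E][FE]EF[E]][FE]EF[E][E][[FE]EF[E]]][[E][FE]EF[E]][FE]EF[E][E][[FE]EF[E]][[FE]EF[E]][[[E][FE]EF[E]][FE]EF[E][E][[FE]EF[E]]][[[E][FE]EF[E]][FE]EF[E][E][[FE]EF[E]]][[[[FE]EF[E]][[E][FE]EF[E]][FE]EF[E][E][[FE]EF[E]]][[E][FE]EF[E]][FE]EF[E][E][[FE]EF[E]][[FE]EF[E]][[[E][FE]EF[E]][FE]EF[E][E][[FE]EF[E]]]]


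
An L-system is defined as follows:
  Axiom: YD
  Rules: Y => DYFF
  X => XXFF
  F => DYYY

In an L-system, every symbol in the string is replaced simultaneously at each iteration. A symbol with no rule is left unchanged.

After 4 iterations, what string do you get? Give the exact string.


Answer: DDDDYFFDYYYDYYYDDYFFDYFFDYFFDDYFFDYFFDYFFDDDYFFDYYYDYYYDDYFFDYYYDYYYDDYFFDYYYDYYYDDDYFFDYYYDYYYDDYFFDYYYDYYYDDYFFDYYYDYYYD

Derivation:
Step 0: YD
Step 1: DYFFD
Step 2: DDYFFDYYYDYYYD
Step 3: DDDYFFDYYYDYYYDDYFFDYFFDYFFDDYFFDYFFDYFFD
Step 4: DDDDYFFDYYYDYYYDDYFFDYFFDYFFDDYFFDYFFDYFFDDDYFFDYYYDYYYDDYFFDYYYDYYYDDYFFDYYYDYYYDDDYFFDYYYDYYYDDYFFDYYYDYYYDDYFFDYYYDYYYD


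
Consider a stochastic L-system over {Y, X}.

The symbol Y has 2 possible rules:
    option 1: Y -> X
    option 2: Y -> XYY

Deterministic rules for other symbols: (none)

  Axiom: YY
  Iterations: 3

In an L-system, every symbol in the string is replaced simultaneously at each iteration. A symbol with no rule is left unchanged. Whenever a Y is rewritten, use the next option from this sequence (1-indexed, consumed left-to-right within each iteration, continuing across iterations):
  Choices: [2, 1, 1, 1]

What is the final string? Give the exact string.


Answer: XXXX

Derivation:
Step 0: YY
Step 1: XYYX  (used choices [2, 1])
Step 2: XXXX  (used choices [1, 1])
Step 3: XXXX  (used choices [])


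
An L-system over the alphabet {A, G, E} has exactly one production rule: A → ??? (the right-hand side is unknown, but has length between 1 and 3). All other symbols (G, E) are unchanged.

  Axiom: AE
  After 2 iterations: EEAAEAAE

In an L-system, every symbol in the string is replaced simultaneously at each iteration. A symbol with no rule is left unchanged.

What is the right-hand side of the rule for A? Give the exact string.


Answer: EAA

Derivation:
Trying A → EAA:
  Step 0: AE
  Step 1: EAAE
  Step 2: EEAAEAAE
Matches the given result.


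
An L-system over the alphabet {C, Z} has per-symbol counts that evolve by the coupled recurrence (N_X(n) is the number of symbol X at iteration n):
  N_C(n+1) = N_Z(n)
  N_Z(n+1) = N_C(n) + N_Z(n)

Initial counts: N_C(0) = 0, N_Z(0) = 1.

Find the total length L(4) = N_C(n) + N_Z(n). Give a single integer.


Answer: 8

Derivation:
Step 0: N_C=0, N_Z=1, L=1
Step 1: N_C=1, N_Z=1, L=2
Step 2: N_C=1, N_Z=2, L=3
Step 3: N_C=2, N_Z=3, L=5
Step 4: N_C=3, N_Z=5, L=8


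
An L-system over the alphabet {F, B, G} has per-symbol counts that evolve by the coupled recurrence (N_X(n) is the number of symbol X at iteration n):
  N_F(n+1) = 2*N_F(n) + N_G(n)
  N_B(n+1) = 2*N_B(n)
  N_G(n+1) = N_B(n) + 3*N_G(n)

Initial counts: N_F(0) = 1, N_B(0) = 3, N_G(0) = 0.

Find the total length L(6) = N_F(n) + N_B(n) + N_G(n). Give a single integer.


Answer: 3670

Derivation:
Step 0: N_F=1, N_B=3, N_G=0, L=4
Step 1: N_F=2, N_B=6, N_G=3, L=11
Step 2: N_F=7, N_B=12, N_G=15, L=34
Step 3: N_F=29, N_B=24, N_G=57, L=110
Step 4: N_F=115, N_B=48, N_G=195, L=358
Step 5: N_F=425, N_B=96, N_G=633, L=1154
Step 6: N_F=1483, N_B=192, N_G=1995, L=3670


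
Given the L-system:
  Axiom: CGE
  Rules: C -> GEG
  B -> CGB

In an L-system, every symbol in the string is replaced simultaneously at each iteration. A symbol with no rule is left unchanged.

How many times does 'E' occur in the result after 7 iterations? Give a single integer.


Answer: 2

Derivation:
Step 0: CGE  (1 'E')
Step 1: GEGGE  (2 'E')
Step 2: GEGGE  (2 'E')
Step 3: GEGGE  (2 'E')
Step 4: GEGGE  (2 'E')
Step 5: GEGGE  (2 'E')
Step 6: GEGGE  (2 'E')
Step 7: GEGGE  (2 'E')


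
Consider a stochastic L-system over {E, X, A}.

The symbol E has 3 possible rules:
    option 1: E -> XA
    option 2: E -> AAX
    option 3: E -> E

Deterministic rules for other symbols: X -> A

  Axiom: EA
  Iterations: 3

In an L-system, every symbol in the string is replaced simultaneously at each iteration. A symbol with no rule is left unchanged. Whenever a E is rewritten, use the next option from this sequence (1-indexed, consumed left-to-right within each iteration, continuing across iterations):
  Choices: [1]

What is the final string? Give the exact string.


Answer: AAA

Derivation:
Step 0: EA
Step 1: XAA  (used choices [1])
Step 2: AAA  (used choices [])
Step 3: AAA  (used choices [])


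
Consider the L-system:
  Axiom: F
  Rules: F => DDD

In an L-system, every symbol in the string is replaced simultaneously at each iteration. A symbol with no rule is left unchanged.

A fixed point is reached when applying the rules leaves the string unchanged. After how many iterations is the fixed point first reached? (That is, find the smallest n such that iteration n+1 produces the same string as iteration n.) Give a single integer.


Step 0: F
Step 1: DDD
Step 2: DDD  (unchanged — fixed point at step 1)

Answer: 1


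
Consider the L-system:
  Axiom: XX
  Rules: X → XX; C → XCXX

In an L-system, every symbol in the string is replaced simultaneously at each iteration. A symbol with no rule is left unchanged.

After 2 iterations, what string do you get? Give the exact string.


Step 0: XX
Step 1: XXXX
Step 2: XXXXXXXX

Answer: XXXXXXXX


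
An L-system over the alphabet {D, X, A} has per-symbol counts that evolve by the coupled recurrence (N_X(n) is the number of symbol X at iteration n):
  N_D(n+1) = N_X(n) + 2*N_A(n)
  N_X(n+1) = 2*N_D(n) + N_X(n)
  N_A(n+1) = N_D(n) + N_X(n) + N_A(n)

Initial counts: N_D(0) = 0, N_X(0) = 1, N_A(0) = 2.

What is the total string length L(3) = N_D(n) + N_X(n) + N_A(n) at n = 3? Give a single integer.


Answer: 81

Derivation:
Step 0: N_D=0, N_X=1, N_A=2, L=3
Step 1: N_D=5, N_X=1, N_A=3, L=9
Step 2: N_D=7, N_X=11, N_A=9, L=27
Step 3: N_D=29, N_X=25, N_A=27, L=81


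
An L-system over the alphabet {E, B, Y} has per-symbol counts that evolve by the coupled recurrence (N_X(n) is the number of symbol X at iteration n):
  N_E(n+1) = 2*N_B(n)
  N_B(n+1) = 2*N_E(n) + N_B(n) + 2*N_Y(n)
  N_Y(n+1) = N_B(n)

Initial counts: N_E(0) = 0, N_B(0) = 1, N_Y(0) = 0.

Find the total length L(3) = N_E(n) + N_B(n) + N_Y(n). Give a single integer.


Answer: 34

Derivation:
Step 0: N_E=0, N_B=1, N_Y=0, L=1
Step 1: N_E=2, N_B=1, N_Y=1, L=4
Step 2: N_E=2, N_B=7, N_Y=1, L=10
Step 3: N_E=14, N_B=13, N_Y=7, L=34


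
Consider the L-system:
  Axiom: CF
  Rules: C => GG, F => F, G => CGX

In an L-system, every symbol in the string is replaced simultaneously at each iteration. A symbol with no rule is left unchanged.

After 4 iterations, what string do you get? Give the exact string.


Answer: CGXCGXGGCGXXXCGXCGXGGCGXXXF

Derivation:
Step 0: CF
Step 1: GGF
Step 2: CGXCGXF
Step 3: GGCGXXGGCGXXF
Step 4: CGXCGXGGCGXXXCGXCGXGGCGXXXF


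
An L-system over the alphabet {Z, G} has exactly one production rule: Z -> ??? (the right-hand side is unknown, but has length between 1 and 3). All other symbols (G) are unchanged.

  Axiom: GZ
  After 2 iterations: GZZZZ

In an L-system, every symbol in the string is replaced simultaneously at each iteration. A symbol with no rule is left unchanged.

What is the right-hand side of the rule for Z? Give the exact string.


Answer: ZZ

Derivation:
Trying Z -> ZZ:
  Step 0: GZ
  Step 1: GZZ
  Step 2: GZZZZ
Matches the given result.


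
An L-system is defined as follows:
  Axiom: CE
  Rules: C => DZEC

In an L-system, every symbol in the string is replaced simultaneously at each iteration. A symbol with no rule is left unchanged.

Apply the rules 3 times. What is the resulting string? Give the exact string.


Step 0: CE
Step 1: DZECE
Step 2: DZEDZECE
Step 3: DZEDZEDZECE

Answer: DZEDZEDZECE


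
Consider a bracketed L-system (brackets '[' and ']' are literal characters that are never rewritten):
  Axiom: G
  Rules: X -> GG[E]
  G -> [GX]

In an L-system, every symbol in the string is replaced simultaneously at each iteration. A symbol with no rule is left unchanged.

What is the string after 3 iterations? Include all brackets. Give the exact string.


Answer: [[[GX]GG[E]][GX][GX][E]]

Derivation:
Step 0: G
Step 1: [GX]
Step 2: [[GX]GG[E]]
Step 3: [[[GX]GG[E]][GX][GX][E]]


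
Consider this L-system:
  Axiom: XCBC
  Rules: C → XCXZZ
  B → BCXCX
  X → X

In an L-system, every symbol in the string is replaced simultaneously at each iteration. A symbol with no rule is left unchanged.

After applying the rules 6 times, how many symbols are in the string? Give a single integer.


Step 0: length = 4
Step 1: length = 16
Step 2: length = 36
Step 3: length = 64
Step 4: length = 100
Step 5: length = 144
Step 6: length = 196

Answer: 196


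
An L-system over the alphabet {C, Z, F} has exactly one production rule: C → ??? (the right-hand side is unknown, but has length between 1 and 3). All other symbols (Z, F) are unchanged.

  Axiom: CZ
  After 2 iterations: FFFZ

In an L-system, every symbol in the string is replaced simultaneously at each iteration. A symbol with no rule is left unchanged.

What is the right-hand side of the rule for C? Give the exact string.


Trying C → FFF:
  Step 0: CZ
  Step 1: FFFZ
  Step 2: FFFZ
Matches the given result.

Answer: FFF


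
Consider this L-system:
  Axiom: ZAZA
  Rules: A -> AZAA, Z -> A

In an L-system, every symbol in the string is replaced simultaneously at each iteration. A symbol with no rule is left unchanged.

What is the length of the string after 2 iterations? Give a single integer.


Answer: 34

Derivation:
Step 0: length = 4
Step 1: length = 10
Step 2: length = 34


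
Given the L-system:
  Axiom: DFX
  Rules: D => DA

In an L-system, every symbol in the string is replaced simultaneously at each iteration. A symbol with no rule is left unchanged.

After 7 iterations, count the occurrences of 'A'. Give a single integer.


Step 0: DFX  (0 'A')
Step 1: DAFX  (1 'A')
Step 2: DAAFX  (2 'A')
Step 3: DAAAFX  (3 'A')
Step 4: DAAAAFX  (4 'A')
Step 5: DAAAAAFX  (5 'A')
Step 6: DAAAAAAFX  (6 'A')
Step 7: DAAAAAAAFX  (7 'A')

Answer: 7


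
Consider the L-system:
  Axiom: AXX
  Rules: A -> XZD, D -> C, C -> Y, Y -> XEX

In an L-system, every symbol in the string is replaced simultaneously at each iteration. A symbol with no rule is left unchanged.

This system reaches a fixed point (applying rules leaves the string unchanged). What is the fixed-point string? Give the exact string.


Step 0: AXX
Step 1: XZDXX
Step 2: XZCXX
Step 3: XZYXX
Step 4: XZXEXXX
Step 5: XZXEXXX  (unchanged — fixed point at step 4)

Answer: XZXEXXX


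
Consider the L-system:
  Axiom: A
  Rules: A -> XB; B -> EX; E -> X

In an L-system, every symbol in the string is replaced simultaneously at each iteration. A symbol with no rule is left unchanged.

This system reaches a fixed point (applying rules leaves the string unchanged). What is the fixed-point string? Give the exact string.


Answer: XXX

Derivation:
Step 0: A
Step 1: XB
Step 2: XEX
Step 3: XXX
Step 4: XXX  (unchanged — fixed point at step 3)


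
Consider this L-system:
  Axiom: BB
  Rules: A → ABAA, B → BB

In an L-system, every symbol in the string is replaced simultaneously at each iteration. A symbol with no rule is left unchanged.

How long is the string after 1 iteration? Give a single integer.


Step 0: length = 2
Step 1: length = 4

Answer: 4


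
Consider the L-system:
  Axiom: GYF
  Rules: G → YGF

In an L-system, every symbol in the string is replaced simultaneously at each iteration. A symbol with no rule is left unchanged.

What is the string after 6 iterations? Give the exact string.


Answer: YYYYYYGFFFFFFYF

Derivation:
Step 0: GYF
Step 1: YGFYF
Step 2: YYGFFYF
Step 3: YYYGFFFYF
Step 4: YYYYGFFFFYF
Step 5: YYYYYGFFFFFYF
Step 6: YYYYYYGFFFFFFYF


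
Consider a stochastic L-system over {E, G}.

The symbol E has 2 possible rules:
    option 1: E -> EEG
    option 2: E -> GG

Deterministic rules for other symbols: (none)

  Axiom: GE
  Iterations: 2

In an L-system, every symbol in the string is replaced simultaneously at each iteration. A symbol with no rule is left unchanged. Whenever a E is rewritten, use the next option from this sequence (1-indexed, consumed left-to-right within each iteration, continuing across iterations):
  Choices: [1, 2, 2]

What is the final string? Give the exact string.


Answer: GGGGGG

Derivation:
Step 0: GE
Step 1: GEEG  (used choices [1])
Step 2: GGGGGG  (used choices [2, 2])


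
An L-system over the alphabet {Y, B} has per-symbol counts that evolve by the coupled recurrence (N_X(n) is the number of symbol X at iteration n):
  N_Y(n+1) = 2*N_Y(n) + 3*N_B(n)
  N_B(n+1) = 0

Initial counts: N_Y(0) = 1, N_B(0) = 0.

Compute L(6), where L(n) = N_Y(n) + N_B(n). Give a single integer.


Answer: 64

Derivation:
Step 0: N_Y=1, N_B=0, L=1
Step 1: N_Y=2, N_B=0, L=2
Step 2: N_Y=4, N_B=0, L=4
Step 3: N_Y=8, N_B=0, L=8
Step 4: N_Y=16, N_B=0, L=16
Step 5: N_Y=32, N_B=0, L=32
Step 6: N_Y=64, N_B=0, L=64


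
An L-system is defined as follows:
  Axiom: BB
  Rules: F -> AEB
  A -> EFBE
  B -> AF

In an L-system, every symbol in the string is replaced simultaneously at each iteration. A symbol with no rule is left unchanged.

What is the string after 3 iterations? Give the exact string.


Answer: EAEBAFEEFBEEAFEAEBAFEEFBEEAF

Derivation:
Step 0: BB
Step 1: AFAF
Step 2: EFBEAEBEFBEAEB
Step 3: EAEBAFEEFBEEAFEAEBAFEEFBEEAF


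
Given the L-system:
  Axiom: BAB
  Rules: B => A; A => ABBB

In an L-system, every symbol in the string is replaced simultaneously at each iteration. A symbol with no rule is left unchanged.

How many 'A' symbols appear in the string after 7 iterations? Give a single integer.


Answer: 411

Derivation:
Step 0: length=3, 'A' count=1
Step 1: length=6, 'A' count=3
Step 2: length=15, 'A' count=6
Step 3: length=33, 'A' count=15
Step 4: length=78, 'A' count=33
Step 5: length=177, 'A' count=78
Step 6: length=411, 'A' count=177
Step 7: length=942, 'A' count=411
Final string: ABBBAAAABBBABBBABBBABBBAAAABBBAAAABBBAAAABBBAAAABBBABBBABBBABBBAAAABBBABBBABBBABBBAAAABBBABBBABBBABBBAAAABBBABBBABBBABBBAAAABBBAAAABBBAAAABBBAAAABBBABBBABBBABBBAAAABBBAAAABBBAAAABBBAAAABBBABBBABBBABBBAAAABBBAAAABBBAAAABBBAAAABBBABBBABBBABBBAAAABBBAAAABBBAAAABBBAAAABBBABBBABBBABBBAAAABBBABBBABBBABBBAAAABBBABBBABBBABBBAAAABBBABBBABBBABBBAAAABBBAAAABBBAAAABBBAAAABBBABBBABBBABBBAAAABBBAAAABBBAAAABBBAAAABBBABBBABBBABBBAAAABBBAAAABBBAAAABBBAAAABBBABBBABBBABBBAAAABBBAAAABBBAAAABBBAAAABBBABBBABBBABBBAAAABBBABBBABBBABBBAAAABBBABBBABBBABBBAAAABBBABBBABBBABBBAAAABBBAAAABBBAAAABBBAAAABBBABBBABBBABBBAAAABBBABBBABBBABBBAAAABBBABBBABBBABBBAAAABBBABBBABBBABBBAAAABBBAAAABBBAAAABBBAAAABBBABBBABBBABBBAAAABBBABBBABBBABBBAAAABBBABBBABBBABBBAAAABBBABBBABBBABBBAAAABBBAAAABBBAAAABBBAAAABBBABBBABBBABBBAAAABBBABBBABBBABBBAAAABBBABBBABBBABBBAAAABBBABBBABBBABBBAAAABBBAAAABBBAAAABBBAAAABBBABBBABBBABBBAAAABBBAAAABBBAAAABBBAAAABBBABBBABBBABBBAAAABBBAAAABBBAAA


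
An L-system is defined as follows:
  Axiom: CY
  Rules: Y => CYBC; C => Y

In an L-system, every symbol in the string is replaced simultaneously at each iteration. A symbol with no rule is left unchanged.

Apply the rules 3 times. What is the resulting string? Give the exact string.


Step 0: CY
Step 1: YCYBC
Step 2: CYBCYCYBCBY
Step 3: YCYBCBYCYBCYCYBCBYBCYBC

Answer: YCYBCBYCYBCYCYBCBYBCYBC


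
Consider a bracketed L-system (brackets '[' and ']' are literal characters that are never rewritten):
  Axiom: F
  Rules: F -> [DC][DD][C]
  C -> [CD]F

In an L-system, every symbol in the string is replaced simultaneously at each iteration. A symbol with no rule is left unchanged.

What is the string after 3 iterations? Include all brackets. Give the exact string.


Step 0: F
Step 1: [DC][DD][C]
Step 2: [D[CD]F][DD][[CD]F]
Step 3: [D[[CD]FD][DC][DD][C]][DD][[[CD]FD][DC][DD][C]]

Answer: [D[[CD]FD][DC][DD][C]][DD][[[CD]FD][DC][DD][C]]


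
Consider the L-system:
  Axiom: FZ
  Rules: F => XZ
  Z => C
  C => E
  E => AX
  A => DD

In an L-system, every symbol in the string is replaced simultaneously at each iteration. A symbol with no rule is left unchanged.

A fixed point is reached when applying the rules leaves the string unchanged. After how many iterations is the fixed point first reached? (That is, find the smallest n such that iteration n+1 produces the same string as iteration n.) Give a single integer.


Answer: 5

Derivation:
Step 0: FZ
Step 1: XZC
Step 2: XCE
Step 3: XEAX
Step 4: XAXDDX
Step 5: XDDXDDX
Step 6: XDDXDDX  (unchanged — fixed point at step 5)


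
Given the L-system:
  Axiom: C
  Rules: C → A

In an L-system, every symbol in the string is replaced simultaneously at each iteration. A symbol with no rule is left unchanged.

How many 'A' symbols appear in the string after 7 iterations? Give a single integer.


Step 0: C  (0 'A')
Step 1: A  (1 'A')
Step 2: A  (1 'A')
Step 3: A  (1 'A')
Step 4: A  (1 'A')
Step 5: A  (1 'A')
Step 6: A  (1 'A')
Step 7: A  (1 'A')

Answer: 1


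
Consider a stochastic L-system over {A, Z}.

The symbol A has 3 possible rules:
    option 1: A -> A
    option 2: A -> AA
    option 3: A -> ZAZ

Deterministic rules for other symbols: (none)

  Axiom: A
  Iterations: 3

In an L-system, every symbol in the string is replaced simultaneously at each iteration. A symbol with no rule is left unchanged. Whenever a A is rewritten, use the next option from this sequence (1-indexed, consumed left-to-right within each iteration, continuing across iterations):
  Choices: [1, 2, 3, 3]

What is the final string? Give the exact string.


Answer: ZAZZAZ

Derivation:
Step 0: A
Step 1: A  (used choices [1])
Step 2: AA  (used choices [2])
Step 3: ZAZZAZ  (used choices [3, 3])


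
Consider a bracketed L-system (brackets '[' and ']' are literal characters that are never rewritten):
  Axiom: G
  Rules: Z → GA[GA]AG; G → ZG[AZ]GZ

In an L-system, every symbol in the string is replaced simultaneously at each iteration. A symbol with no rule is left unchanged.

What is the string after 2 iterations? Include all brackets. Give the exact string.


Answer: GA[GA]AGZG[AZ]GZ[AGA[GA]AG]ZG[AZ]GZGA[GA]AG

Derivation:
Step 0: G
Step 1: ZG[AZ]GZ
Step 2: GA[GA]AGZG[AZ]GZ[AGA[GA]AG]ZG[AZ]GZGA[GA]AG


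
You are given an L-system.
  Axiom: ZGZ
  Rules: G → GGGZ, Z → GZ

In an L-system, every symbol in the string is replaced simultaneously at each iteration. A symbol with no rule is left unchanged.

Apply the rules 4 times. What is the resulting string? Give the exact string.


Answer: GGGZGGGZGGGZGZGGGZGGGZGGGZGZGGGZGGGZGGGZGZGGGZGZGGGZGGGZGGGZGZGGGZGZGGGZGGGZGGGZGZGGGZGGGZGGGZGZGGGZGGGZGGGZGZGGGZGZGGGZGGGZGGGZGZGGGZGGGZGGGZGZGGGZGGGZGGGZGZGGGZGZGGGZGGGZGGGZGZGGGZGGGZGGGZGZGGGZGGGZGGGZGZGGGZGZGGGZGGGZGGGZGZGGGZGZGGGZGGGZGGGZGZGGGZGGGZGGGZGZGGGZGGGZGGGZGZGGGZGZGGGZGGGZGGGZGZGGGZGZ

Derivation:
Step 0: ZGZ
Step 1: GZGGGZGZ
Step 2: GGGZGZGGGZGGGZGGGZGZGGGZGZ
Step 3: GGGZGGGZGGGZGZGGGZGZGGGZGGGZGGGZGZGGGZGGGZGGGZGZGGGZGGGZGGGZGZGGGZGZGGGZGGGZGGGZGZGGGZGZ
Step 4: GGGZGGGZGGGZGZGGGZGGGZGGGZGZGGGZGGGZGGGZGZGGGZGZGGGZGGGZGGGZGZGGGZGZGGGZGGGZGGGZGZGGGZGGGZGGGZGZGGGZGGGZGGGZGZGGGZGZGGGZGGGZGGGZGZGGGZGGGZGGGZGZGGGZGGGZGGGZGZGGGZGZGGGZGGGZGGGZGZGGGZGGGZGGGZGZGGGZGGGZGGGZGZGGGZGZGGGZGGGZGGGZGZGGGZGZGGGZGGGZGGGZGZGGGZGGGZGGGZGZGGGZGGGZGGGZGZGGGZGZGGGZGGGZGGGZGZGGGZGZ


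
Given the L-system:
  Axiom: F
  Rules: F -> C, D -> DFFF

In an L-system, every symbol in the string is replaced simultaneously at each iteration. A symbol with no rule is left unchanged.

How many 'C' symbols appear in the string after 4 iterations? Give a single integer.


Answer: 1

Derivation:
Step 0: F  (0 'C')
Step 1: C  (1 'C')
Step 2: C  (1 'C')
Step 3: C  (1 'C')
Step 4: C  (1 'C')


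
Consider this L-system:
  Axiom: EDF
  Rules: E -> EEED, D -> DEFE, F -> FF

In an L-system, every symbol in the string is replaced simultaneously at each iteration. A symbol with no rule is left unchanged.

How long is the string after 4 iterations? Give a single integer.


Answer: 434

Derivation:
Step 0: length = 3
Step 1: length = 10
Step 2: length = 34
Step 3: length = 120
Step 4: length = 434


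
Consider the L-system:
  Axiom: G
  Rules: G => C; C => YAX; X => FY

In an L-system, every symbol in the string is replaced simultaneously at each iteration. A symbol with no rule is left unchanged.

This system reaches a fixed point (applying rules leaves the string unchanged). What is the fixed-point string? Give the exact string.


Answer: YAFY

Derivation:
Step 0: G
Step 1: C
Step 2: YAX
Step 3: YAFY
Step 4: YAFY  (unchanged — fixed point at step 3)


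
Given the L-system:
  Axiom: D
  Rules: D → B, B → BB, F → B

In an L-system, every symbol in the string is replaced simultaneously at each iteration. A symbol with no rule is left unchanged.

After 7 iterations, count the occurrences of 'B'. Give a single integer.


Answer: 64

Derivation:
Step 0: D  (0 'B')
Step 1: B  (1 'B')
Step 2: BB  (2 'B')
Step 3: BBBB  (4 'B')
Step 4: BBBBBBBB  (8 'B')
Step 5: BBBBBBBBBBBBBBBB  (16 'B')
Step 6: BBBBBBBBBBBBBBBBBBBBBBBBBBBBBBBB  (32 'B')
Step 7: BBBBBBBBBBBBBBBBBBBBBBBBBBBBBBBBBBBBBBBBBBBBBBBBBBBBBBBBBBBBBBBB  (64 'B')


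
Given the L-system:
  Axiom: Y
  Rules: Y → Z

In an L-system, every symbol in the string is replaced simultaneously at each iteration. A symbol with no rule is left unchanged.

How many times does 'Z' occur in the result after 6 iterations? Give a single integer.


Answer: 1

Derivation:
Step 0: Y  (0 'Z')
Step 1: Z  (1 'Z')
Step 2: Z  (1 'Z')
Step 3: Z  (1 'Z')
Step 4: Z  (1 'Z')
Step 5: Z  (1 'Z')
Step 6: Z  (1 'Z')
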